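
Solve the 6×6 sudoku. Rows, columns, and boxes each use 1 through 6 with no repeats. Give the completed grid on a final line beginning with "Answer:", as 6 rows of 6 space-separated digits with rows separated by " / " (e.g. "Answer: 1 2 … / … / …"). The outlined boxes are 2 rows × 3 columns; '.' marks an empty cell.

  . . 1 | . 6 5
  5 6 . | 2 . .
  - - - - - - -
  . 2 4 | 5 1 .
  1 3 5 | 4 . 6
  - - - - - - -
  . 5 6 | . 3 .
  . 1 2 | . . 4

Step 1. [r2c6∈{1,3}] 1 has one home in row 2: r2c6. So r2c6=1.
Step 2. [r1c1∈{2,3,4}] 2 has one home in row 1: r1c1. So r1c1=2.
Step 3. [r4c5∈{2}] only 2 remains possible at r4c5 ⇒ r4c5=2.
Step 4. [r5c4∈{1}] only 1 remains possible at r5c4. So r5c4=1.
Step 5. [r3c6∈{3}] r3c6's peers cover all but 3. So r3c6=3.
Step 6. [r3c1∈{6}] r3c1 is down to just 6, so r3c1=6.
Step 7. [r2c5∈{4}] r2c5's peers cover all but 4, so r2c5=4.
Step 8. [r5c1∈{4}] r5c1 has the single candidate 4, so r5c1=4.
Step 9. [r6c1∈{3}] r6c1 has the single candidate 3, so r6c1=3.
Step 10. [r1c2∈{4}] nothing but 4 survives at r1c2 ⇒ r1c2=4.
Step 11. [r2c3∈{3}] r2c3 has the single candidate 3. So r2c3=3.
Step 12. [r1c4∈{3}] r1c4's peers cover all but 3 ⇒ r1c4=3.
Step 13. [r5c6∈{2}] nothing but 2 survives at r5c6 ⇒ r5c6=2.
Step 14. [r6c5∈{5}] r6c5 is down to just 5, so r6c5=5.
Step 15. [r6c4∈{6}] r6c4 is down to just 6. So r6c4=6.

Answer: 2 4 1 3 6 5 / 5 6 3 2 4 1 / 6 2 4 5 1 3 / 1 3 5 4 2 6 / 4 5 6 1 3 2 / 3 1 2 6 5 4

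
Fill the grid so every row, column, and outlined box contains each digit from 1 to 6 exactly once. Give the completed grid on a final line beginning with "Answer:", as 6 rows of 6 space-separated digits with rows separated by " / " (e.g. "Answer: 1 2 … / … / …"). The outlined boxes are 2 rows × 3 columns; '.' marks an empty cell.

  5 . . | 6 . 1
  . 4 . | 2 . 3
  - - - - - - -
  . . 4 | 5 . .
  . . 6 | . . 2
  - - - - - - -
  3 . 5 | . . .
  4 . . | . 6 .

Step 1. [r4c1∈{1}] r4c1 is down to just 1 ⇒ r4c1=1.
Step 2. [r5c5∈{1,2,4}] in col 5, 2 fits only at r5c5. So r5c5=2.
Step 3. [r6c4∈{1,3}] row 6 places 3 nowhere but r6c4, so r6c4=3.
Step 4. [r4c4∈{4}] only 4 remains possible at r4c4 ⇒ r4c4=4.
Step 5. [r4c5∈{3}] only 3 remains possible at r4c5 ⇒ r4c5=3.
Step 6. [r3c2∈{2,3}] in row 3, 3 fits only at r3c2 ⇒ r3c2=3.
Step 7. [r1c2∈{2}] r1c2 has the single candidate 2, so r1c2=2.
Step 8. [r6c2∈{1}] r6c2 is down to just 1 ⇒ r6c2=1.
Step 9. [r2c3∈{1}] only 1 remains possible at r2c3 ⇒ r2c3=1.
Step 10. [r3c5∈{1}] r3c5's peers cover all but 1. So r3c5=1.
Step 11. [r5c2∈{6}] only 6 remains possible at r5c2, so r5c2=6.
Step 12. [r6c3∈{2}] r6c3 has the single candidate 2, so r6c3=2.
Step 13. [r2c1∈{6}] only 6 remains possible at r2c1. So r2c1=6.
Step 14. [r2c5∈{5}] nothing but 5 survives at r2c5, so r2c5=5.
Step 15. [r3c1∈{2}] nothing but 2 survives at r3c1 ⇒ r3c1=2.
Step 16. [r3c6∈{6}] nothing but 6 survives at r3c6. So r3c6=6.
Step 17. [r5c4∈{1}] r5c4 is down to just 1 ⇒ r5c4=1.
Step 18. [r1c5∈{4}] r1c5's peers cover all but 4, so r1c5=4.
Step 19. [r5c6∈{4}] r5c6's peers cover all but 4 ⇒ r5c6=4.
Step 20. [r4c2∈{5}] r4c2's peers cover all but 5. So r4c2=5.
Step 21. [r1c3∈{3}] only 3 remains possible at r1c3. So r1c3=3.
Step 22. [r6c6∈{5}] only 5 remains possible at r6c6 ⇒ r6c6=5.

Answer: 5 2 3 6 4 1 / 6 4 1 2 5 3 / 2 3 4 5 1 6 / 1 5 6 4 3 2 / 3 6 5 1 2 4 / 4 1 2 3 6 5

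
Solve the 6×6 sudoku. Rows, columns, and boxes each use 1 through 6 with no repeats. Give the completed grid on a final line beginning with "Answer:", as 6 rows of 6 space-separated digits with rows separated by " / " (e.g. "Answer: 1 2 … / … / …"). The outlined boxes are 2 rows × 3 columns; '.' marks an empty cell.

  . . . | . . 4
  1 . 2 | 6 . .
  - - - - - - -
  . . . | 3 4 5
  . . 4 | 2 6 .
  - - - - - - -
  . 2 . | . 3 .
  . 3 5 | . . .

Step 1. [r5c3∈{1,6}] in box 5, 1 fits only at r5c3, so r5c3=1.
Step 2. [r2c5∈{5}] r2c5's peers cover all but 5. So r2c5=5.
Step 3. [r6c6∈{1,2,6}] across col 6, 2 lands solely at r6c6. So r6c6=2.
Step 4. [r6c1∈{4,6}] 6 has one home in row 6: r6c1. So r6c1=6.
Step 5. [r6c4∈{1,4}] across row 6, 4 lands solely at r6c4 ⇒ r6c4=4.
Step 6. [r3c3∈{6}] r3c3 is down to just 6. So r3c3=6.
Step 7. [r4c1∈{3,5}] r4c1 is the only open cell in row 4 admitting 3, so r4c1=3.
Step 8. [r4c2∈{1,5}] r4c2 is the only open cell in row 4 admitting 5. So r4c2=5.
Step 9. [r1c4∈{1}] r1c4's peers cover all but 1. So r1c4=1.
Step 10. [r1c5∈{2}] nothing but 2 survives at r1c5 ⇒ r1c5=2.
Step 11. [r5c4∈{5}] nothing but 5 survives at r5c4 ⇒ r5c4=5.
Step 12. [r1c2∈{6}] r1c2 is down to just 6. So r1c2=6.
Step 13. [r4c6∈{1}] r4c6 is down to just 1, so r4c6=1.
Step 14. [r1c3∈{3}] r1c3 is down to just 3, so r1c3=3.
Step 15. [r6c5∈{1}] r6c5 is down to just 1 ⇒ r6c5=1.
Step 16. [r1c1∈{5}] r1c1 has the single candidate 5 ⇒ r1c1=5.
Step 17. [r5c1∈{4}] only 4 remains possible at r5c1, so r5c1=4.
Step 18. [r3c1∈{2}] r3c1 has the single candidate 2, so r3c1=2.
Step 19. [r2c2∈{4}] only 4 remains possible at r2c2 ⇒ r2c2=4.
Step 20. [r2c6∈{3}] nothing but 3 survives at r2c6, so r2c6=3.
Step 21. [r5c6∈{6}] r5c6's peers cover all but 6 ⇒ r5c6=6.
Step 22. [r3c2∈{1}] r3c2 has the single candidate 1 ⇒ r3c2=1.

Answer: 5 6 3 1 2 4 / 1 4 2 6 5 3 / 2 1 6 3 4 5 / 3 5 4 2 6 1 / 4 2 1 5 3 6 / 6 3 5 4 1 2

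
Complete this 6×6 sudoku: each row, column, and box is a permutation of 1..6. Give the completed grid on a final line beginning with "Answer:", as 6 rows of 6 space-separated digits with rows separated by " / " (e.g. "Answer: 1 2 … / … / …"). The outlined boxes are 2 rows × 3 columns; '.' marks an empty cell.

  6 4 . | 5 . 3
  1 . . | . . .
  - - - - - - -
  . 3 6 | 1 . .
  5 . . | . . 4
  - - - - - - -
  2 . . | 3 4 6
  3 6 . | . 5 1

Step 1. [r2c6∈{2}] nothing but 2 survives at r2c6 ⇒ r2c6=2.
Step 2. [r4c2∈{1,2}] in col 2, 2 fits only at r4c2. So r4c2=2.
Step 3. [r5c2∈{1,5}] col 2 places 1 nowhere but r5c2 ⇒ r5c2=1.
Step 4. [r4c4∈{6}] only 6 remains possible at r4c4, so r4c4=6.
Step 5. [r2c2∈{5}] nothing but 5 survives at r2c2 ⇒ r2c2=5.
Step 6. [r1c5∈{1}] r1c5's peers cover all but 1 ⇒ r1c5=1.
Step 7. [r2c5∈{6}] nothing but 6 survives at r2c5, so r2c5=6.
Step 8. [r2c3∈{3}] r2c3 is down to just 3. So r2c3=3.
Step 9. [r1c3∈{2}] only 2 remains possible at r1c3. So r1c3=2.
Step 10. [r4c5∈{3}] r4c5 has the single candidate 3. So r4c5=3.
Step 11. [r3c5∈{2}] r3c5 is down to just 2 ⇒ r3c5=2.
Step 12. [r4c3∈{1}] r4c3 is down to just 1, so r4c3=1.
Step 13. [r3c1∈{4}] only 4 remains possible at r3c1, so r3c1=4.
Step 14. [r3c6∈{5}] r3c6's peers cover all but 5 ⇒ r3c6=5.
Step 15. [r5c3∈{5}] r5c3 is down to just 5 ⇒ r5c3=5.
Step 16. [r2c4∈{4}] r2c4 is down to just 4. So r2c4=4.
Step 17. [r6c4∈{2}] only 2 remains possible at r6c4. So r6c4=2.
Step 18. [r6c3∈{4}] r6c3's peers cover all but 4, so r6c3=4.

Answer: 6 4 2 5 1 3 / 1 5 3 4 6 2 / 4 3 6 1 2 5 / 5 2 1 6 3 4 / 2 1 5 3 4 6 / 3 6 4 2 5 1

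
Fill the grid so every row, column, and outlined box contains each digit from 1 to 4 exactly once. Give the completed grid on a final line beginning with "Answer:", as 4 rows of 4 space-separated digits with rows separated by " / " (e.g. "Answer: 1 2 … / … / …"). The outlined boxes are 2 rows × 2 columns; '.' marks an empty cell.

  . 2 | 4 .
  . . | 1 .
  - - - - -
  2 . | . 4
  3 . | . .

Step 1. [r4c4∈{1,2}] in col 4, 1 fits only at r4c4, so r4c4=1.
Step 2. [r2c2∈{3,4}] col 2 places 3 nowhere but r2c2, so r2c2=3.
Step 3. [r3c3∈{3}] nothing but 3 survives at r3c3 ⇒ r3c3=3.
Step 4. [r1c4∈{3}] only 3 remains possible at r1c4. So r1c4=3.
Step 5. [r2c1∈{4}] nothing but 4 survives at r2c1. So r2c1=4.
Step 6. [r4c2∈{4}] only 4 remains possible at r4c2 ⇒ r4c2=4.
Step 7. [r4c3∈{2}] r4c3 is down to just 2, so r4c3=2.
Step 8. [r1c1∈{1}] r1c1 has the single candidate 1, so r1c1=1.
Step 9. [r3c2∈{1}] r3c2 is down to just 1 ⇒ r3c2=1.
Step 10. [r2c4∈{2}] r2c4 is down to just 2. So r2c4=2.

Answer: 1 2 4 3 / 4 3 1 2 / 2 1 3 4 / 3 4 2 1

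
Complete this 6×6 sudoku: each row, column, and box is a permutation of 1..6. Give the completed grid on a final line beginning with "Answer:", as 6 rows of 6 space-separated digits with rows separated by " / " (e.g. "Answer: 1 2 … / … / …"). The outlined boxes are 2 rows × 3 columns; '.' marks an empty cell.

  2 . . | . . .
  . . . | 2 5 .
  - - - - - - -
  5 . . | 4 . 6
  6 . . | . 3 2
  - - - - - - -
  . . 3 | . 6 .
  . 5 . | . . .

Step 1. [r6c3∈{1,2,4,6}] in row 6, 6 fits only at r6c3. So r6c3=6.
Step 2. [r2c1∈{1,3,4}] across col 1, 3 lands solely at r2c1. So r2c1=3.
Step 3. [r3c5∈{1}] only 1 remains possible at r3c5 ⇒ r3c5=1.
Step 4. [r1c5∈{4}] only 4 remains possible at r1c5 ⇒ r1c5=4.
Step 5. [r2c6∈{1}] only 1 remains possible at r2c6, so r2c6=1.
Step 6. [r5c2∈{1,2,4}] across row 5, 2 lands solely at r5c2 ⇒ r5c2=2.
Step 7. [r5c6∈{4,5}] in col 6, 5 fits only at r5c6 ⇒ r5c6=5.
Step 8. [r1c4∈{3,6}] r1c4 is the only open cell in col 4 admitting 6 ⇒ r1c4=6.
Step 9. [r2c3∈{4}] r2c3 is down to just 4. So r2c3=4.
Step 10. [r6c4∈{1,3}] in col 4, 3 fits only at r6c4, so r6c4=3.
Step 11. [r4c3∈{1}] r4c3 has the single candidate 1. So r4c3=1.
Step 12. [r5c1∈{1,4}] in row 5, 4 fits only at r5c1 ⇒ r5c1=4.
Step 13. [r1c3∈{5}] only 5 remains possible at r1c3. So r1c3=5.
Step 14. [r1c6∈{3}] r1c6 is down to just 3. So r1c6=3.
Step 15. [r4c4∈{5}] r4c4's peers cover all but 5, so r4c4=5.
Step 16. [r3c3∈{2}] r3c3's peers cover all but 2. So r3c3=2.
Step 17. [r5c4∈{1}] r5c4's peers cover all but 1. So r5c4=1.
Step 18. [r6c6∈{4}] nothing but 4 survives at r6c6, so r6c6=4.
Step 19. [r2c2∈{6}] r2c2 is down to just 6 ⇒ r2c2=6.
Step 20. [r4c2∈{4}] only 4 remains possible at r4c2. So r4c2=4.
Step 21. [r1c2∈{1}] nothing but 1 survives at r1c2. So r1c2=1.
Step 22. [r3c2∈{3}] only 3 remains possible at r3c2 ⇒ r3c2=3.
Step 23. [r6c5∈{2}] r6c5 has the single candidate 2 ⇒ r6c5=2.
Step 24. [r6c1∈{1}] r6c1 has the single candidate 1. So r6c1=1.

Answer: 2 1 5 6 4 3 / 3 6 4 2 5 1 / 5 3 2 4 1 6 / 6 4 1 5 3 2 / 4 2 3 1 6 5 / 1 5 6 3 2 4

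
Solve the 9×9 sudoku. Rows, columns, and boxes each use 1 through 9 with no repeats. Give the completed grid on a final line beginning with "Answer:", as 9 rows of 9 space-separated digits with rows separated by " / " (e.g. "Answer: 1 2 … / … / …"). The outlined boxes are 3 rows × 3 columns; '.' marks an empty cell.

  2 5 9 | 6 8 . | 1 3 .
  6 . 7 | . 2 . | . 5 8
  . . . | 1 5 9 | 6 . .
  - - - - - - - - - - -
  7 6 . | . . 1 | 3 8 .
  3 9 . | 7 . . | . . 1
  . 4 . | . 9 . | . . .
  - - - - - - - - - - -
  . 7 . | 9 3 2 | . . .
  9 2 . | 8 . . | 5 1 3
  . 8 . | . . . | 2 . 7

Step 1. [r1c9∈{4}] r1c9's peers cover all but 4, so r1c9=4.
Step 2. [r9c3∈{1,3,4,5,6}] in row 9, 3 fits only at r9c3, so r9c3=3.
Step 3. [r4c5∈{4}] nothing but 4 survives at r4c5. So r4c5=4.
Step 4. [r5c5∈{6}] nothing but 6 survives at r5c5 ⇒ r5c5=6.
Step 5. [r7c9∈{6}] only 6 remains possible at r7c9 ⇒ r7c9=6.
Step 6. [r7c8∈{4}] r7c8's peers cover all but 4, so r7c8=4.
Step 7. [r5c8∈{2}] r5c8's peers cover all but 2. So r5c8=2.
Step 8. [r6c9∈{5}] r6c9 is down to just 5, so r6c9=5.
Step 9. [r9c6∈{4,5,6}] 6 has one home in row 9: r9c6. So r9c6=6.
Step 10. [r5c6∈{5,8}] 5 has one home in col 6: r5c6. So r5c6=5.
Step 11. [r6c6∈{3,8}] col 6 places 8 nowhere but r6c6, so r6c6=8.
Step 12. [r2c6∈{3,4}] 3 has one home in col 6: r2c6. So r2c6=3.
Step 13. [r6c1∈{1}] nothing but 1 survives at r6c1, so r6c1=1.
Step 14. [r8c6∈{4,7}] col 6 places 4 nowhere but r8c6 ⇒ r8c6=4.
Step 15. [r3c1∈{4,8}] across col 1, 8 lands solely at r3c1 ⇒ r3c1=8.
Step 16. [r7c1∈{5}] r7c1 is down to just 5. So r7c1=5.
Step 17. [r4c4∈{2}] r4c4's peers cover all but 2, so r4c4=2.
Step 18. [r3c8∈{7}] only 7 remains possible at r3c8 ⇒ r3c8=7.
Step 19. [r2c7∈{9}] r2c7 is down to just 9 ⇒ r2c7=9.
Step 20. [r4c9∈{9}] only 9 remains possible at r4c9, so r4c9=9.
Step 21. [r7c3∈{1}] nothing but 1 survives at r7c3 ⇒ r7c3=1.
Step 22. [r6c4∈{3}] r6c4 has the single candidate 3 ⇒ r6c4=3.
Step 23. [r3c2∈{3}] r3c2's peers cover all but 3. So r3c2=3.
Step 24. [r5c7∈{4}] nothing but 4 survives at r5c7, so r5c7=4.
Step 25. [r6c3∈{2}] r6c3's peers cover all but 2. So r6c3=2.
Step 26. [r6c8∈{6}] only 6 remains possible at r6c8, so r6c8=6.
Step 27. [r8c3∈{6}] r8c3's peers cover all but 6, so r8c3=6.
Step 28. [r2c2∈{1}] r2c2 has the single candidate 1 ⇒ r2c2=1.
Step 29. [r3c3∈{4}] r3c3 is down to just 4 ⇒ r3c3=4.
Step 30. [r7c7∈{8}] only 8 remains possible at r7c7 ⇒ r7c7=8.
Step 31. [r5c3∈{8}] r5c3 is down to just 8 ⇒ r5c3=8.
Step 32. [r6c7∈{7}] r6c7's peers cover all but 7, so r6c7=7.
Step 33. [r3c9∈{2}] r3c9 is down to just 2. So r3c9=2.
Step 34. [r1c6∈{7}] r1c6 is down to just 7. So r1c6=7.
Step 35. [r9c8∈{9}] nothing but 9 survives at r9c8 ⇒ r9c8=9.
Step 36. [r4c3∈{5}] nothing but 5 survives at r4c3, so r4c3=5.
Step 37. [r9c5∈{1}] only 1 remains possible at r9c5, so r9c5=1.
Step 38. [r2c4∈{4}] only 4 remains possible at r2c4 ⇒ r2c4=4.
Step 39. [r9c1∈{4}] r9c1 has the single candidate 4 ⇒ r9c1=4.
Step 40. [r9c4∈{5}] r9c4 has the single candidate 5 ⇒ r9c4=5.
Step 41. [r8c5∈{7}] r8c5's peers cover all but 7 ⇒ r8c5=7.

Answer: 2 5 9 6 8 7 1 3 4 / 6 1 7 4 2 3 9 5 8 / 8 3 4 1 5 9 6 7 2 / 7 6 5 2 4 1 3 8 9 / 3 9 8 7 6 5 4 2 1 / 1 4 2 3 9 8 7 6 5 / 5 7 1 9 3 2 8 4 6 / 9 2 6 8 7 4 5 1 3 / 4 8 3 5 1 6 2 9 7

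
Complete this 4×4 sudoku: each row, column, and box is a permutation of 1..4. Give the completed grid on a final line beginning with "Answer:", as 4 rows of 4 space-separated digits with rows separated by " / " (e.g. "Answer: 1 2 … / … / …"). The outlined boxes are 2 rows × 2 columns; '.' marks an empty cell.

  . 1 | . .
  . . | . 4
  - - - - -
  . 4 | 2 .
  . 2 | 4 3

Step 1. [r2c2∈{3}] r2c2 is down to just 3, so r2c2=3.
Step 2. [r3c1∈{1,3}] 3 has one home in row 3: r3c1 ⇒ r3c1=3.
Step 3. [r2c1∈{2}] nothing but 2 survives at r2c1, so r2c1=2.
Step 4. [r1c3∈{3}] r1c3's peers cover all but 3, so r1c3=3.
Step 5. [r1c4∈{2}] r1c4 is down to just 2, so r1c4=2.
Step 6. [r4c1∈{1}] r4c1 has the single candidate 1. So r4c1=1.
Step 7. [r1c1∈{4}] r1c1 is down to just 4. So r1c1=4.
Step 8. [r2c3∈{1}] nothing but 1 survives at r2c3. So r2c3=1.
Step 9. [r3c4∈{1}] r3c4's peers cover all but 1, so r3c4=1.

Answer: 4 1 3 2 / 2 3 1 4 / 3 4 2 1 / 1 2 4 3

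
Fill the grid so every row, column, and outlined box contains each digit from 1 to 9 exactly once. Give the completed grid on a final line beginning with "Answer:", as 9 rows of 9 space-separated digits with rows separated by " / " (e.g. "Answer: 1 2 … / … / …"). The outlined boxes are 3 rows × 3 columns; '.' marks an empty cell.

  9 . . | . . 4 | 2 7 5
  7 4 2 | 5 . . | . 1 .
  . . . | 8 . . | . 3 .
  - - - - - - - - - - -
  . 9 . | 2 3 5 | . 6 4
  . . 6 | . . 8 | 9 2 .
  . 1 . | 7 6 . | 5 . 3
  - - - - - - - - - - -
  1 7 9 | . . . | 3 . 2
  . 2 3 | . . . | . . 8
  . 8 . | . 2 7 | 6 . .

Step 1. [r1c5∈{1}] nothing but 1 survives at r1c5. So r1c5=1.
Step 2. [r2c5∈{9}] r2c5 is down to just 9, so r2c5=9.
Step 3. [r7c6∈{6}] r7c6 has the single candidate 6 ⇒ r7c6=6.
Step 4. [r7c4∈{4}] only 4 remains possible at r7c4. So r7c4=4.
Step 5. [r8c6∈{1,9}] across col 6, 1 lands solely at r8c6. So r8c6=1.
Step 6. [r4c1∈{8}] nothing but 8 survives at r4c1 ⇒ r4c1=8.
Step 7. [r5c1∈{3,4,5}] 3 has one home in col 1: r5c1. So r5c1=3.
Step 8. [r8c1∈{4,5,6}] 6 has one home in row 8: r8c1 ⇒ r8c1=6.
Step 9. [r7c8∈{5}] r7c8 is down to just 5, so r7c8=5.
Step 10. [r3c1∈{5}] only 5 remains possible at r3c1, so r3c1=5.
Step 11. [r9c1∈{4}] r9c1's peers cover all but 4 ⇒ r9c1=4.
Step 12. [r9c8∈{9}] r9c8 is down to just 9, so r9c8=9.
Step 13. [r1c2∈{3,6}] col 2 places 3 nowhere but r1c2. So r1c2=3.
Step 14. [r8c7∈{4,7}] 7 has one home in row 8: r8c7 ⇒ r8c7=7.
Step 15. [r5c9∈{1,7}] 7 has one home in row 5: r5c9 ⇒ r5c9=7.
Step 16. [r3c9∈{6,9}] in row 3, 9 fits only at r3c9 ⇒ r3c9=9.
Step 17. [r3c6∈{2}] only 2 remains possible at r3c6 ⇒ r3c6=2.
Step 18. [r3c2∈{6}] r3c2 has the single candidate 6. So r3c2=6.
Step 19. [r9c4∈{3}] only 3 remains possible at r9c4, so r9c4=3.
Step 20. [r8c8∈{4}] only 4 remains possible at r8c8. So r8c8=4.
Step 21. [r3c5∈{7}] nothing but 7 survives at r3c5 ⇒ r3c5=7.
Step 22. [r2c9∈{6}] r2c9 is down to just 6. So r2c9=6.
Step 23. [r2c6∈{3}] nothing but 3 survives at r2c6, so r2c6=3.
Step 24. [r6c8∈{8}] r6c8 has the single candidate 8, so r6c8=8.
Step 25. [r5c5∈{4}] r5c5 is down to just 4, so r5c5=4.
Step 26. [r8c4∈{9}] nothing but 9 survives at r8c4. So r8c4=9.
Step 27. [r9c9∈{1}] r9c9's peers cover all but 1 ⇒ r9c9=1.
Step 28. [r9c3∈{5}] only 5 remains possible at r9c3 ⇒ r9c3=5.
Step 29. [r6c3∈{4}] r6c3 has the single candidate 4, so r6c3=4.
Step 30. [r4c3∈{7}] nothing but 7 survives at r4c3, so r4c3=7.
Step 31. [r5c4∈{1}] r5c4 has the single candidate 1, so r5c4=1.
Step 32. [r2c7∈{8}] r2c7 is down to just 8, so r2c7=8.
Step 33. [r6c6∈{9}] r6c6's peers cover all but 9, so r6c6=9.
Step 34. [r5c2∈{5}] only 5 remains possible at r5c2 ⇒ r5c2=5.
Step 35. [r1c4∈{6}] r1c4 has the single candidate 6, so r1c4=6.
Step 36. [r7c5∈{8}] only 8 remains possible at r7c5 ⇒ r7c5=8.
Step 37. [r4c7∈{1}] r4c7 is down to just 1, so r4c7=1.
Step 38. [r3c3∈{1}] r3c3's peers cover all but 1 ⇒ r3c3=1.
Step 39. [r6c1∈{2}] r6c1 is down to just 2, so r6c1=2.
Step 40. [r8c5∈{5}] only 5 remains possible at r8c5, so r8c5=5.
Step 41. [r3c7∈{4}] r3c7 is down to just 4. So r3c7=4.
Step 42. [r1c3∈{8}] r1c3 has the single candidate 8, so r1c3=8.

Answer: 9 3 8 6 1 4 2 7 5 / 7 4 2 5 9 3 8 1 6 / 5 6 1 8 7 2 4 3 9 / 8 9 7 2 3 5 1 6 4 / 3 5 6 1 4 8 9 2 7 / 2 1 4 7 6 9 5 8 3 / 1 7 9 4 8 6 3 5 2 / 6 2 3 9 5 1 7 4 8 / 4 8 5 3 2 7 6 9 1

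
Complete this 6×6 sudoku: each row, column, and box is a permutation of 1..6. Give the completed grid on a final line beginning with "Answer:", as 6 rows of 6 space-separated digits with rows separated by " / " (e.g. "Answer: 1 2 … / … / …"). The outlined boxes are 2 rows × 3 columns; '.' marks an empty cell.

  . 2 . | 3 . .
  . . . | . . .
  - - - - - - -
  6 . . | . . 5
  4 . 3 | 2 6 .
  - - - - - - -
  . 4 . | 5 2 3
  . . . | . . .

Step 1. [r5c1∈{1}] r5c1 has the single candidate 1. So r5c1=1.
Step 2. [r1c1∈{5}] only 5 remains possible at r1c1 ⇒ r1c1=5.
Step 3. [r4c6∈{1}] r4c6's peers cover all but 1 ⇒ r4c6=1.
Step 4. [r5c3∈{6}] r5c3 is down to just 6. So r5c3=6.
Step 5. [r1c6∈{4,6}] in row 1, 6 fits only at r1c6 ⇒ r1c6=6.
Step 6. [r6c6∈{4}] r6c6's peers cover all but 4 ⇒ r6c6=4.
Step 7. [r6c5∈{1}] r6c5 has the single candidate 1, so r6c5=1.
Step 8. [r1c5∈{4}] r1c5's peers cover all but 4, so r1c5=4.
Step 9. [r1c3∈{1}] r1c3's peers cover all but 1. So r1c3=1.
Step 10. [r2c1∈{3}] r2c1 has the single candidate 3, so r2c1=3.
Step 11. [r6c3∈{2,5}] across col 3, 5 lands solely at r6c3 ⇒ r6c3=5.
Step 12. [r2c2∈{6}] r2c2's peers cover all but 6, so r2c2=6.
Step 13. [r3c3∈{2}] r3c3 has the single candidate 2. So r3c3=2.
Step 14. [r4c2∈{5}] r4c2's peers cover all but 5 ⇒ r4c2=5.
Step 15. [r6c1∈{2}] r6c1 has the single candidate 2, so r6c1=2.
Step 16. [r3c2∈{1}] r3c2 is down to just 1. So r3c2=1.
Step 17. [r6c2∈{3}] r6c2 is down to just 3. So r6c2=3.
Step 18. [r2c5∈{5}] only 5 remains possible at r2c5, so r2c5=5.
Step 19. [r3c4∈{4}] nothing but 4 survives at r3c4 ⇒ r3c4=4.
Step 20. [r2c3∈{4}] r2c3 is down to just 4, so r2c3=4.
Step 21. [r3c5∈{3}] nothing but 3 survives at r3c5, so r3c5=3.
Step 22. [r2c6∈{2}] only 2 remains possible at r2c6. So r2c6=2.
Step 23. [r2c4∈{1}] r2c4 is down to just 1. So r2c4=1.
Step 24. [r6c4∈{6}] only 6 remains possible at r6c4 ⇒ r6c4=6.

Answer: 5 2 1 3 4 6 / 3 6 4 1 5 2 / 6 1 2 4 3 5 / 4 5 3 2 6 1 / 1 4 6 5 2 3 / 2 3 5 6 1 4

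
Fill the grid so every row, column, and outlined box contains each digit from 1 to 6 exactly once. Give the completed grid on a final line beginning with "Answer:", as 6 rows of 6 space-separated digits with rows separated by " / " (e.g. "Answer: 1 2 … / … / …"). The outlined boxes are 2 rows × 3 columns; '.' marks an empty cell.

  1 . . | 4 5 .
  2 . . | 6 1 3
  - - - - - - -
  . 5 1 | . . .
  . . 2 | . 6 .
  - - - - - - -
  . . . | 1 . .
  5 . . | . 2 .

Step 1. [r6c4∈{3}] r6c4 has the single candidate 3 ⇒ r6c4=3.
Step 2. [r5c5∈{4}] only 4 remains possible at r5c5 ⇒ r5c5=4.
Step 3. [r2c2∈{4}] r2c2's peers cover all but 4, so r2c2=4.
Step 4. [r4c2∈{3}] r4c2 has the single candidate 3, so r4c2=3.
Step 5. [r6c6∈{6}] r6c6 is down to just 6 ⇒ r6c6=6.
Step 6. [r5c1∈{3,6}] r5c1 is the only open cell in col 1 admitting 3. So r5c1=3.
Step 7. [r4c1∈{4}] nothing but 4 survives at r4c1, so r4c1=4.
Step 8. [r1c2∈{6}] r1c2 is down to just 6. So r1c2=6.
Step 9. [r4c4∈{5}] r4c4's peers cover all but 5. So r4c4=5.
Step 10. [r1c6∈{2}] r1c6's peers cover all but 2, so r1c6=2.
Step 11. [r3c6∈{4}] nothing but 4 survives at r3c6 ⇒ r3c6=4.
Step 12. [r1c3∈{3}] only 3 remains possible at r1c3, so r1c3=3.
Step 13. [r3c5∈{3}] only 3 remains possible at r3c5 ⇒ r3c5=3.
Step 14. [r5c2∈{2}] only 2 remains possible at r5c2, so r5c2=2.
Step 15. [r3c4∈{2}] r3c4 has the single candidate 2 ⇒ r3c4=2.
Step 16. [r6c2∈{1}] r6c2's peers cover all but 1. So r6c2=1.
Step 17. [r4c6∈{1}] nothing but 1 survives at r4c6. So r4c6=1.
Step 18. [r5c6∈{5}] r5c6 has the single candidate 5, so r5c6=5.
Step 19. [r6c3∈{4}] only 4 remains possible at r6c3 ⇒ r6c3=4.
Step 20. [r3c1∈{6}] nothing but 6 survives at r3c1. So r3c1=6.
Step 21. [r2c3∈{5}] r2c3 has the single candidate 5 ⇒ r2c3=5.
Step 22. [r5c3∈{6}] nothing but 6 survives at r5c3. So r5c3=6.

Answer: 1 6 3 4 5 2 / 2 4 5 6 1 3 / 6 5 1 2 3 4 / 4 3 2 5 6 1 / 3 2 6 1 4 5 / 5 1 4 3 2 6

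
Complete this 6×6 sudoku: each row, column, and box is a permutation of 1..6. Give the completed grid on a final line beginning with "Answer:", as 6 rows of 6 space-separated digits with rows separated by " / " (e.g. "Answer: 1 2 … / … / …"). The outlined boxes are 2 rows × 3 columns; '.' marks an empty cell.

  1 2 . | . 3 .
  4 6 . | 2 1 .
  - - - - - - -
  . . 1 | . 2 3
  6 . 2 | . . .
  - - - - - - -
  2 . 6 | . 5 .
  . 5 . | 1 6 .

Step 1. [r5c6∈{4}] r5c6 is down to just 4. So r5c6=4.
Step 2. [r2c6∈{5}] r2c6's peers cover all but 5, so r2c6=5.
Step 3. [r4c5∈{4}] only 4 remains possible at r4c5. So r4c5=4.
Step 4. [r6c1∈{3}] r6c1 has the single candidate 3, so r6c1=3.
Step 5. [r3c4∈{5,6}] in row 3, 6 fits only at r3c4 ⇒ r3c4=6.
Step 6. [r3c2∈{4}] r3c2 is down to just 4, so r3c2=4.
Step 7. [r3c1∈{5}] only 5 remains possible at r3c1, so r3c1=5.
Step 8. [r5c4∈{3}] nothing but 3 survives at r5c4 ⇒ r5c4=3.
Step 9. [r4c2∈{3}] nothing but 3 survives at r4c2. So r4c2=3.
Step 10. [r4c6∈{1}] r4c6 is down to just 1, so r4c6=1.
Step 11. [r2c3∈{3}] r2c3 is down to just 3 ⇒ r2c3=3.
Step 12. [r1c6∈{6}] r1c6's peers cover all but 6. So r1c6=6.
Step 13. [r6c6∈{2}] r6c6 is down to just 2. So r6c6=2.
Step 14. [r6c3∈{4}] only 4 remains possible at r6c3 ⇒ r6c3=4.
Step 15. [r5c2∈{1}] r5c2's peers cover all but 1. So r5c2=1.
Step 16. [r1c3∈{5}] r1c3 has the single candidate 5, so r1c3=5.
Step 17. [r1c4∈{4}] r1c4's peers cover all but 4, so r1c4=4.
Step 18. [r4c4∈{5}] r4c4 has the single candidate 5 ⇒ r4c4=5.

Answer: 1 2 5 4 3 6 / 4 6 3 2 1 5 / 5 4 1 6 2 3 / 6 3 2 5 4 1 / 2 1 6 3 5 4 / 3 5 4 1 6 2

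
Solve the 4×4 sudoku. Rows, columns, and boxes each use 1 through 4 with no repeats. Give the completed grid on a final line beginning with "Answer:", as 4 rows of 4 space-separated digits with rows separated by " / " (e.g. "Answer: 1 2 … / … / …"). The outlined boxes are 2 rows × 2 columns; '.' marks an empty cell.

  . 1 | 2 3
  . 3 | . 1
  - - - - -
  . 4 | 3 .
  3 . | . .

Step 1. [r4c2∈{2}] nothing but 2 survives at r4c2, so r4c2=2.
Step 2. [r2c3∈{4}] only 4 remains possible at r2c3. So r2c3=4.
Step 3. [r4c3∈{1}] r4c3 has the single candidate 1. So r4c3=1.
Step 4. [r3c1∈{1}] r3c1 is down to just 1, so r3c1=1.
Step 5. [r1c1∈{4}] r1c1 is down to just 4, so r1c1=4.
Step 6. [r2c1∈{2}] r2c1's peers cover all but 2 ⇒ r2c1=2.
Step 7. [r3c4∈{2}] nothing but 2 survives at r3c4. So r3c4=2.
Step 8. [r4c4∈{4}] r4c4's peers cover all but 4. So r4c4=4.

Answer: 4 1 2 3 / 2 3 4 1 / 1 4 3 2 / 3 2 1 4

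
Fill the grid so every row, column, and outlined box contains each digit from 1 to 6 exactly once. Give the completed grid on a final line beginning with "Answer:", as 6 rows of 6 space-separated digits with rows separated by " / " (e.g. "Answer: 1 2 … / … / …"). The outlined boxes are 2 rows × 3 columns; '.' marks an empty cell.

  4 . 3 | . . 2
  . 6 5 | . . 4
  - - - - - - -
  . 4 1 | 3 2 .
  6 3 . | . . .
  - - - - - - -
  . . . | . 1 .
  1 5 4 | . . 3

Step 1. [r6c5∈{6}] only 6 remains possible at r6c5. So r6c5=6.
Step 2. [r5c4∈{2,4,5}] across row 5, 4 lands solely at r5c4. So r5c4=4.
Step 3. [r2c4∈{1}] nothing but 1 survives at r2c4, so r2c4=1.
Step 4. [r4c4∈{5}] r4c4 has the single candidate 5, so r4c4=5.
Step 5. [r5c2∈{2}] nothing but 2 survives at r5c2 ⇒ r5c2=2.
Step 6. [r3c6∈{6}] nothing but 6 survives at r3c6, so r3c6=6.
Step 7. [r2c1∈{2}] nothing but 2 survives at r2c1 ⇒ r2c1=2.
Step 8. [r4c6∈{1}] nothing but 1 survives at r4c6 ⇒ r4c6=1.
Step 9. [r1c5∈{5}] r1c5 has the single candidate 5. So r1c5=5.
Step 10. [r2c5∈{3}] r2c5's peers cover all but 3 ⇒ r2c5=3.
Step 11. [r5c6∈{5}] r5c6 has the single candidate 5. So r5c6=5.
Step 12. [r5c3∈{6}] nothing but 6 survives at r5c3 ⇒ r5c3=6.
Step 13. [r4c5∈{4}] only 4 remains possible at r4c5 ⇒ r4c5=4.
Step 14. [r1c4∈{6}] r1c4 is down to just 6. So r1c4=6.
Step 15. [r5c1∈{3}] nothing but 3 survives at r5c1, so r5c1=3.
Step 16. [r6c4∈{2}] nothing but 2 survives at r6c4. So r6c4=2.
Step 17. [r4c3∈{2}] r4c3 is down to just 2, so r4c3=2.
Step 18. [r1c2∈{1}] only 1 remains possible at r1c2, so r1c2=1.
Step 19. [r3c1∈{5}] r3c1 has the single candidate 5 ⇒ r3c1=5.

Answer: 4 1 3 6 5 2 / 2 6 5 1 3 4 / 5 4 1 3 2 6 / 6 3 2 5 4 1 / 3 2 6 4 1 5 / 1 5 4 2 6 3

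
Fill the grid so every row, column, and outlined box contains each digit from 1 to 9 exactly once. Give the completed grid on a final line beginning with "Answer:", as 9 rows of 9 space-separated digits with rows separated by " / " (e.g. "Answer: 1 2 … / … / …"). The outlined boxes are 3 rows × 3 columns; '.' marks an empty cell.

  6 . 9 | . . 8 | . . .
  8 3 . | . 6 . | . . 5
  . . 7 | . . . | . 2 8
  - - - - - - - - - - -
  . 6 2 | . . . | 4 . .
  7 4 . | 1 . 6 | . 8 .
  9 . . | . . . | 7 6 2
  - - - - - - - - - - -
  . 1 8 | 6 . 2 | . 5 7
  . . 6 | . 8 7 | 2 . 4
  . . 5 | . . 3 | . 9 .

Step 1. [r9c4∈{4}] r9c4's peers cover all but 4. So r9c4=4.
Step 2. [r8c8∈{1,3}] r8c8 is the only open cell in row 8 admitting 1. So r8c8=1.
Step 3. [r4c8∈{3}] nothing but 3 survives at r4c8 ⇒ r4c8=3.
Step 4. [r3c2∈{5}] r3c2 is down to just 5, so r3c2=5.
Step 5. [r1c9∈{1,3}] 3 has one home in col 9: r1c9, so r1c9=3.
Step 6. [r8c4∈{5,9}] 5 has one home in row 8: r8c4, so r8c4=5.
Step 7. [r1c5∈{1,2,4,5,7}] r1c5 is the only open cell in row 1 admitting 5, so r1c5=5.
Step 8. [r2c3∈{1,4}] across col 3, 4 lands solely at r2c3. So r2c3=4.
Step 9. [r3c1∈{1}] nothing but 1 survives at r3c1. So r3c1=1.
Step 10. [r4c4∈{7,8,9}] in row 4, 8 fits only at r4c4, so r4c4=8.
Step 11. [r6c4∈{3}] r6c4 is down to just 3. So r6c4=3.
Step 12. [r3c4∈{9}] r3c4 has the single candidate 9 ⇒ r3c4=9.
Step 13. [r4c6∈{5,9}] across col 6, 9 lands solely at r4c6 ⇒ r4c6=9.
Step 14. [r6c5∈{4}] nothing but 4 survives at r6c5. So r6c5=4.
Step 15. [r1c2∈{2}] r1c2 is down to just 2 ⇒ r1c2=2.
Step 16. [r2c8∈{7}] r2c8 is down to just 7, so r2c8=7.
Step 17. [r2c7∈{1,9}] r2c7 is the only open cell in row 2 admitting 9, so r2c7=9.
Step 18. [r3c7∈{6}] r3c7 has the single candidate 6, so r3c7=6.
Step 19. [r7c7∈{3}] only 3 remains possible at r7c7 ⇒ r7c7=3.
Step 20. [r7c5∈{9}] r7c5 has the single candidate 9 ⇒ r7c5=9.
Step 21. [r6c3∈{1}] nothing but 1 survives at r6c3. So r6c3=1.
Step 22. [r4c1∈{5}] nothing but 5 survives at r4c1, so r4c1=5.
Step 23. [r3c5∈{3}] r3c5 is down to just 3, so r3c5=3.
Step 24. [r3c6∈{4}] nothing but 4 survives at r3c6 ⇒ r3c6=4.
Step 25. [r9c7∈{8}] r9c7's peers cover all but 8 ⇒ r9c7=8.
Step 26. [r9c5∈{1}] r9c5's peers cover all but 1 ⇒ r9c5=1.
Step 27. [r4c5∈{7}] r4c5's peers cover all but 7 ⇒ r4c5=7.
Step 28. [r6c2∈{8}] only 8 remains possible at r6c2, so r6c2=8.
Step 29. [r6c6∈{5}] r6c6 is down to just 5, so r6c6=5.
Step 30. [r1c7∈{1}] r1c7 is down to just 1, so r1c7=1.
Step 31. [r5c3∈{3}] r5c3's peers cover all but 3 ⇒ r5c3=3.
Step 32. [r5c9∈{9}] r5c9 is down to just 9. So r5c9=9.
Step 33. [r9c9∈{6}] r9c9 is down to just 6. So r9c9=6.
Step 34. [r8c2∈{9}] only 9 remains possible at r8c2 ⇒ r8c2=9.
Step 35. [r7c1∈{4}] nothing but 4 survives at r7c1 ⇒ r7c1=4.
Step 36. [r2c4∈{2}] r2c4 has the single candidate 2. So r2c4=2.
Step 37. [r1c4∈{7}] nothing but 7 survives at r1c4 ⇒ r1c4=7.
Step 38. [r9c2∈{7}] only 7 remains possible at r9c2. So r9c2=7.
Step 39. [r5c7∈{5}] r5c7 is down to just 5. So r5c7=5.
Step 40. [r8c1∈{3}] r8c1's peers cover all but 3 ⇒ r8c1=3.
Step 41. [r4c9∈{1}] r4c9's peers cover all but 1. So r4c9=1.
Step 42. [r1c8∈{4}] only 4 remains possible at r1c8, so r1c8=4.
Step 43. [r9c1∈{2}] only 2 remains possible at r9c1. So r9c1=2.
Step 44. [r5c5∈{2}] nothing but 2 survives at r5c5, so r5c5=2.
Step 45. [r2c6∈{1}] nothing but 1 survives at r2c6. So r2c6=1.

Answer: 6 2 9 7 5 8 1 4 3 / 8 3 4 2 6 1 9 7 5 / 1 5 7 9 3 4 6 2 8 / 5 6 2 8 7 9 4 3 1 / 7 4 3 1 2 6 5 8 9 / 9 8 1 3 4 5 7 6 2 / 4 1 8 6 9 2 3 5 7 / 3 9 6 5 8 7 2 1 4 / 2 7 5 4 1 3 8 9 6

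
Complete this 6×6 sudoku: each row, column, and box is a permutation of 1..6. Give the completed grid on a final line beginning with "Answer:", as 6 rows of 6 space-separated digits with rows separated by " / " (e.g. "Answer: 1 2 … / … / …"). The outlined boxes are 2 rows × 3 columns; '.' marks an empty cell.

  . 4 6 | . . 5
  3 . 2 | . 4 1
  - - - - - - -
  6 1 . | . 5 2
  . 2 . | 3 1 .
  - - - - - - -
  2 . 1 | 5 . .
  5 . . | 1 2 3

Step 1. [r4c1∈{4}] only 4 remains possible at r4c1. So r4c1=4.
Step 2. [r5c5∈{6}] nothing but 6 survives at r5c5, so r5c5=6.
Step 3. [r2c2∈{5}] r2c2's peers cover all but 5, so r2c2=5.
Step 4. [r3c4∈{4}] r3c4 has the single candidate 4. So r3c4=4.
Step 5. [r1c4∈{2}] r1c4's peers cover all but 2 ⇒ r1c4=2.
Step 6. [r6c2∈{6}] r6c2 has the single candidate 6 ⇒ r6c2=6.
Step 7. [r6c3∈{4}] nothing but 4 survives at r6c3 ⇒ r6c3=4.
Step 8. [r1c1∈{1}] r1c1 is down to just 1, so r1c1=1.
Step 9. [r2c4∈{6}] r2c4's peers cover all but 6. So r2c4=6.
Step 10. [r1c5∈{3}] nothing but 3 survives at r1c5, so r1c5=3.
Step 11. [r5c2∈{3}] r5c2's peers cover all but 3. So r5c2=3.
Step 12. [r3c3∈{3}] r3c3 has the single candidate 3. So r3c3=3.
Step 13. [r4c3∈{5}] r4c3's peers cover all but 5 ⇒ r4c3=5.
Step 14. [r5c6∈{4}] only 4 remains possible at r5c6, so r5c6=4.
Step 15. [r4c6∈{6}] nothing but 6 survives at r4c6. So r4c6=6.

Answer: 1 4 6 2 3 5 / 3 5 2 6 4 1 / 6 1 3 4 5 2 / 4 2 5 3 1 6 / 2 3 1 5 6 4 / 5 6 4 1 2 3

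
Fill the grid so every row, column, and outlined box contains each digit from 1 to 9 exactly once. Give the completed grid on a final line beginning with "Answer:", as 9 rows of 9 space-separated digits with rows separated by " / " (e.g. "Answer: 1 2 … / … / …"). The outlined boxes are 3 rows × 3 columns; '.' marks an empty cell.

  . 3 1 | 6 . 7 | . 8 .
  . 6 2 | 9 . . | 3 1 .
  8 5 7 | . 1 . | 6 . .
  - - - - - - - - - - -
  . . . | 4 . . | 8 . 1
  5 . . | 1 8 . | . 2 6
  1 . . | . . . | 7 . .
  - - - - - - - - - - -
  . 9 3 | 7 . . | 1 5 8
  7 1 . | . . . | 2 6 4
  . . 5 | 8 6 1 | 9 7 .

Step 1. [r5c6∈{3,9}] row 5 places 3 nowhere but r5c6. So r5c6=3.
Step 2. [r6c9∈{3,5,9}] in box 6, 5 fits only at r6c9. So r6c9=5.
Step 3. [r6c4∈{2}] r6c4 has the single candidate 2, so r6c4=2.
Step 4. [r6c5∈{9}] r6c5 has the single candidate 9, so r6c5=9.
Step 5. [r2c1∈{4}] nothing but 4 survives at r2c1, so r2c1=4.
Step 6. [r4c1∈{2,3,6,9}] across col 1, 3 lands solely at r4c1. So r4c1=3.
Step 7. [r5c7∈{4}] r5c7 is down to just 4. So r5c7=4.
Step 8. [r2c5∈{5}] r2c5 is down to just 5 ⇒ r2c5=5.
Step 9. [r1c5∈{2,4}] across row 1, 4 lands solely at r1c5. So r1c5=4.
Step 10. [r6c3∈{4,6,8}] in col 3, 4 fits only at r6c3. So r6c3=4.
Step 11. [r4c8∈{9}] r4c8's peers cover all but 9, so r4c8=9.
Step 12. [r9c1∈{2}] r9c1 has the single candidate 2. So r9c1=2.
Step 13. [r8c4∈{3,5}] 5 has one home in col 4: r8c4 ⇒ r8c4=5.
Step 14. [r1c9∈{2,9}] 2 has one home in row 1: r1c9. So r1c9=2.
Step 15. [r6c6∈{6}] nothing but 6 survives at r6c6. So r6c6=6.
Step 16. [r5c2∈{7}] nothing but 7 survives at r5c2, so r5c2=7.
Step 17. [r3c6∈{2}] r3c6's peers cover all but 2. So r3c6=2.
Step 18. [r4c5∈{7}] r4c5 is down to just 7, so r4c5=7.
Step 19. [r6c2∈{8}] r6c2 has the single candidate 8, so r6c2=8.
Step 20. [r4c2∈{2}] r4c2 has the single candidate 2, so r4c2=2.
Step 21. [r5c3∈{9}] r5c3 is down to just 9 ⇒ r5c3=9.
Step 22. [r9c9∈{3}] r9c9's peers cover all but 3 ⇒ r9c9=3.
Step 23. [r2c6∈{8}] r2c6 is down to just 8. So r2c6=8.
Step 24. [r1c1∈{9}] r1c1 has the single candidate 9 ⇒ r1c1=9.
Step 25. [r6c8∈{3}] only 3 remains possible at r6c8, so r6c8=3.
Step 26. [r4c3∈{6}] r4c3 is down to just 6, so r4c3=6.
Step 27. [r8c3∈{8}] r8c3 has the single candidate 8 ⇒ r8c3=8.
Step 28. [r7c6∈{4}] r7c6's peers cover all but 4. So r7c6=4.
Step 29. [r9c2∈{4}] r9c2 has the single candidate 4 ⇒ r9c2=4.
Step 30. [r8c5∈{3}] r8c5 has the single candidate 3 ⇒ r8c5=3.
Step 31. [r1c7∈{5}] nothing but 5 survives at r1c7. So r1c7=5.
Step 32. [r4c6∈{5}] r4c6's peers cover all but 5, so r4c6=5.
Step 33. [r8c6∈{9}] r8c6's peers cover all but 9. So r8c6=9.
Step 34. [r7c1∈{6}] nothing but 6 survives at r7c1, so r7c1=6.
Step 35. [r3c9∈{9}] r3c9 is down to just 9, so r3c9=9.
Step 36. [r7c5∈{2}] nothing but 2 survives at r7c5. So r7c5=2.
Step 37. [r3c8∈{4}] nothing but 4 survives at r3c8. So r3c8=4.
Step 38. [r3c4∈{3}] only 3 remains possible at r3c4, so r3c4=3.
Step 39. [r2c9∈{7}] only 7 remains possible at r2c9, so r2c9=7.

Answer: 9 3 1 6 4 7 5 8 2 / 4 6 2 9 5 8 3 1 7 / 8 5 7 3 1 2 6 4 9 / 3 2 6 4 7 5 8 9 1 / 5 7 9 1 8 3 4 2 6 / 1 8 4 2 9 6 7 3 5 / 6 9 3 7 2 4 1 5 8 / 7 1 8 5 3 9 2 6 4 / 2 4 5 8 6 1 9 7 3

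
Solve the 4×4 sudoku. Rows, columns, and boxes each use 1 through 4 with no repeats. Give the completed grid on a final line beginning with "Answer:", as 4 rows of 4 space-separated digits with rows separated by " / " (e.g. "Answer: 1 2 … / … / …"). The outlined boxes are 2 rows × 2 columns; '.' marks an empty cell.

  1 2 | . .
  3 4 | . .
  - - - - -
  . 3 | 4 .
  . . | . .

Step 1. [r3c4∈{1,2}] 1 has one home in row 3: r3c4, so r3c4=1.
Step 2. [r2c4∈{2}] only 2 remains possible at r2c4, so r2c4=2.
Step 3. [r1c3∈{3}] only 3 remains possible at r1c3. So r1c3=3.
Step 4. [r4c3∈{2}] r4c3 has the single candidate 2, so r4c3=2.
Step 5. [r4c4∈{3}] r4c4 is down to just 3 ⇒ r4c4=3.
Step 6. [r4c2∈{1}] only 1 remains possible at r4c2 ⇒ r4c2=1.
Step 7. [r1c4∈{4}] r1c4 is down to just 4 ⇒ r1c4=4.
Step 8. [r2c3∈{1}] r2c3's peers cover all but 1 ⇒ r2c3=1.
Step 9. [r4c1∈{4}] nothing but 4 survives at r4c1 ⇒ r4c1=4.
Step 10. [r3c1∈{2}] r3c1 is down to just 2, so r3c1=2.

Answer: 1 2 3 4 / 3 4 1 2 / 2 3 4 1 / 4 1 2 3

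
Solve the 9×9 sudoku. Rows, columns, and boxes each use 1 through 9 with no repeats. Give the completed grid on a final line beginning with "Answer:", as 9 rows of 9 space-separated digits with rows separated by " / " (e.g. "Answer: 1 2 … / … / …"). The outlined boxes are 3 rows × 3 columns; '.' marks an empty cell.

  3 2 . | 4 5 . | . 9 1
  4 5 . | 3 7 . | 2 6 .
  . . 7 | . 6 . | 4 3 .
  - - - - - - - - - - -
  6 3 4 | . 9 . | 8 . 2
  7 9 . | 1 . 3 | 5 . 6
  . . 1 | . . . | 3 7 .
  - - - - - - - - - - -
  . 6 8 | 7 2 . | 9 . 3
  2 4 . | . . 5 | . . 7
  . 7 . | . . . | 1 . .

Step 1. [r9c3∈{3,5,9}] in col 3, 5 fits only at r9c3. So r9c3=5.
Step 2. [r5c5∈{4,8}] in row 5, 8 fits only at r5c5, so r5c5=8.
Step 3. [r9c1∈{9}] r9c1's peers cover all but 9 ⇒ r9c1=9.
Step 4. [r1c6∈{8}] nothing but 8 survives at r1c6 ⇒ r1c6=8.
Step 5. [r2c6∈{1,9}] 1 has one home in row 2: r2c6, so r2c6=1.
Step 6. [r7c6∈{4}] nothing but 4 survives at r7c6. So r7c6=4.
Step 7. [r8c4∈{6,8,9}] in row 8, 9 fits only at r8c4. So r8c4=9.
Step 8. [r9c4∈{6,8}] in col 4, 8 fits only at r9c4 ⇒ r9c4=8.
Step 9. [r6c4∈{2,5,6}] across col 4, 6 lands solely at r6c4. So r6c4=6.
Step 10. [r3c2∈{1,8}] across col 2, 1 lands solely at r3c2 ⇒ r3c2=1.
Step 11. [r9c9∈{4}] r9c9 is down to just 4. So r9c9=4.
Step 12. [r3c1∈{8}] only 8 remains possible at r3c1, so r3c1=8.
Step 13. [r3c6∈{2,9}] r3c6 is the only open cell in row 3 admitting 9 ⇒ r3c6=9.
Step 14. [r8c5∈{1,3}] r8c5 is the only open cell in row 8 admitting 1, so r8c5=1.
Step 15. [r4c8∈{1}] r4c8 has the single candidate 1. So r4c8=1.
Step 16. [r5c8∈{4}] r5c8 has the single candidate 4 ⇒ r5c8=4.
Step 17. [r8c3∈{3}] r8c3's peers cover all but 3, so r8c3=3.
Step 18. [r2c9∈{8}] only 8 remains possible at r2c9 ⇒ r2c9=8.
Step 19. [r7c8∈{5}] r7c8 has the single candidate 5. So r7c8=5.
Step 20. [r2c3∈{9}] r2c3 is down to just 9, so r2c3=9.
Step 21. [r1c3∈{6}] r1c3 is down to just 6. So r1c3=6.
Step 22. [r6c6∈{2}] nothing but 2 survives at r6c6 ⇒ r6c6=2.
Step 23. [r6c2∈{8}] r6c2 has the single candidate 8 ⇒ r6c2=8.
Step 24. [r8c7∈{6}] r8c7 is down to just 6 ⇒ r8c7=6.
Step 25. [r3c4∈{2}] r3c4 has the single candidate 2, so r3c4=2.
Step 26. [r9c8∈{2}] r9c8's peers cover all but 2 ⇒ r9c8=2.
Step 27. [r3c9∈{5}] r3c9 has the single candidate 5 ⇒ r3c9=5.
Step 28. [r1c7∈{7}] r1c7 is down to just 7 ⇒ r1c7=7.
Step 29. [r6c5∈{4}] r6c5 has the single candidate 4. So r6c5=4.
Step 30. [r5c3∈{2}] nothing but 2 survives at r5c3, so r5c3=2.
Step 31. [r4c4∈{5}] r4c4's peers cover all but 5. So r4c4=5.
Step 32. [r7c1∈{1}] r7c1 has the single candidate 1 ⇒ r7c1=1.
Step 33. [r8c8∈{8}] r8c8 has the single candidate 8. So r8c8=8.
Step 34. [r4c6∈{7}] r4c6 has the single candidate 7. So r4c6=7.
Step 35. [r6c9∈{9}] r6c9 has the single candidate 9 ⇒ r6c9=9.
Step 36. [r9c5∈{3}] r9c5 has the single candidate 3 ⇒ r9c5=3.
Step 37. [r6c1∈{5}] r6c1's peers cover all but 5, so r6c1=5.
Step 38. [r9c6∈{6}] r9c6 is down to just 6, so r9c6=6.

Answer: 3 2 6 4 5 8 7 9 1 / 4 5 9 3 7 1 2 6 8 / 8 1 7 2 6 9 4 3 5 / 6 3 4 5 9 7 8 1 2 / 7 9 2 1 8 3 5 4 6 / 5 8 1 6 4 2 3 7 9 / 1 6 8 7 2 4 9 5 3 / 2 4 3 9 1 5 6 8 7 / 9 7 5 8 3 6 1 2 4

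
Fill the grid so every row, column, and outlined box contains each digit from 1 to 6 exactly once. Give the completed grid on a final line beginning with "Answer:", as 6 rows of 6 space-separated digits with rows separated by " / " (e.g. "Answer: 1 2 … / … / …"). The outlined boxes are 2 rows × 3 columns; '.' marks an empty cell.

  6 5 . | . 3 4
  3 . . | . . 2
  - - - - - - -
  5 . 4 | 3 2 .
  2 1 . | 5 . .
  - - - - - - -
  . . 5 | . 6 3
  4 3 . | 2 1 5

Step 1. [r1c4∈{1}] r1c4 has the single candidate 1 ⇒ r1c4=1.
Step 2. [r3c2∈{6}] only 6 remains possible at r3c2 ⇒ r3c2=6.
Step 3. [r3c6∈{1}] r3c6 has the single candidate 1, so r3c6=1.
Step 4. [r4c6∈{6}] only 6 remains possible at r4c6 ⇒ r4c6=6.
Step 5. [r5c2∈{2}] r5c2's peers cover all but 2. So r5c2=2.
Step 6. [r2c3∈{1}] r2c3 has the single candidate 1 ⇒ r2c3=1.
Step 7. [r2c5∈{5}] r2c5 is down to just 5. So r2c5=5.
Step 8. [r6c3∈{6}] nothing but 6 survives at r6c3 ⇒ r6c3=6.
Step 9. [r4c3∈{3}] r4c3 has the single candidate 3, so r4c3=3.
Step 10. [r5c4∈{4}] nothing but 4 survives at r5c4. So r5c4=4.
Step 11. [r2c4∈{6}] nothing but 6 survives at r2c4. So r2c4=6.
Step 12. [r5c1∈{1}] nothing but 1 survives at r5c1 ⇒ r5c1=1.
Step 13. [r4c5∈{4}] r4c5's peers cover all but 4. So r4c5=4.
Step 14. [r2c2∈{4}] r2c2 has the single candidate 4, so r2c2=4.
Step 15. [r1c3∈{2}] r1c3 has the single candidate 2. So r1c3=2.

Answer: 6 5 2 1 3 4 / 3 4 1 6 5 2 / 5 6 4 3 2 1 / 2 1 3 5 4 6 / 1 2 5 4 6 3 / 4 3 6 2 1 5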